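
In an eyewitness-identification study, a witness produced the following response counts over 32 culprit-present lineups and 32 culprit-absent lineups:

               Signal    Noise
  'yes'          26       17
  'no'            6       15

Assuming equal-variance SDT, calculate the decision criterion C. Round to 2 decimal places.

H = 26/32 = 0.8125
FA = 17/32 = 0.5312
z(0.8125) = 0.8871, z(0.5312) = 0.0783
c = −½·[z(H) + z(FA)] = −0.5 × (0.8871 + 0.0783) = -0.4827
c < 0: the witness has a liberal response bias.

C = -0.48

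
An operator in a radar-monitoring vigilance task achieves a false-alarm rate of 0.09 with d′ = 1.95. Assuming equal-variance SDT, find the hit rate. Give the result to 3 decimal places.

hit rate = 0.729

z(false-alarm rate) = z(0.09) = -1.3408
z(H) = z(FA) + d' = -1.3408 + 1.95 = 0.6092
hit rate = Φ(0.6092) = 0.7288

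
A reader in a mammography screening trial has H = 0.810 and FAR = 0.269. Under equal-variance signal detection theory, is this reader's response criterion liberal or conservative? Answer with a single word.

z(H) = 0.878, z(FA) = -0.616
c = −½·(z(H) + z(FA)) = -0.131
c < 0 → liberal criterion (biased toward responding “yes”).

liberal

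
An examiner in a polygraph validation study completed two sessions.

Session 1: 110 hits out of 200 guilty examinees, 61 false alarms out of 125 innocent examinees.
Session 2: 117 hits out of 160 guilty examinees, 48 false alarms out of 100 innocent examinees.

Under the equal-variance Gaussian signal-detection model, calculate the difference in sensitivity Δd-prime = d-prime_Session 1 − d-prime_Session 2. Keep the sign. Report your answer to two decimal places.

Δd-prime = -0.51

Session 1: z(0.5500) = 0.126, z(0.4880) = -0.030, d' = 0.156
Session 2: z(0.7312) = 0.616, z(0.4800) = -0.050, d' = 0.666
Δd' = d'_Session 1 − d'_Session 2 = 0.156 − 0.666 = -0.510
Session 2 has the higher sensitivity.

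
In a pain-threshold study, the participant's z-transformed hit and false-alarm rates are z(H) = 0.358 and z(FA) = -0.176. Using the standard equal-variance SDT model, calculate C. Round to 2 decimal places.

C = -0.09

c = −½·[z(H) + z(FA)] = −½·(0.358 + (-0.176)) = -0.091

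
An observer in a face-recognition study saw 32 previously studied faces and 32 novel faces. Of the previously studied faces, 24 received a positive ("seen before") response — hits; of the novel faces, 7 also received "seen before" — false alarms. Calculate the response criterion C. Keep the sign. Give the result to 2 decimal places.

H = 24/32 = 0.7500
FA = 7/32 = 0.2188
z(H) = 0.6745
z(FA) = -0.7763
c = −½·[z(H) + z(FA)] = −0.5 × (0.6745 + (-0.7763)) = 0.0509
c > 0: the observer has a conservative response bias.

C = 0.05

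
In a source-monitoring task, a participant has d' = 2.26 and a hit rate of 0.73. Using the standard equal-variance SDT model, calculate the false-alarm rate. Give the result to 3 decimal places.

false-alarm rate = 0.050

z(hit rate) = z(0.73) = 0.6128
z(FA) = z(H) − d' = 0.6128 − 2.26 = -1.6472
false-alarm rate = Φ(-1.6472) = 0.0498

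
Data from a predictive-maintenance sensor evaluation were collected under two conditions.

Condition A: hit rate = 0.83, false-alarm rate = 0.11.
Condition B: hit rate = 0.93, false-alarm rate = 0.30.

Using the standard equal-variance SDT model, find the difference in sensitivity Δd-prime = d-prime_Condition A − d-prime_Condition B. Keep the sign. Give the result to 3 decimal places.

Condition A: z(0.83) = 0.9542, z(0.11) = -1.2265, d' = 2.1807
Condition B: z(0.93) = 1.4758, z(0.30) = -0.5244, d' = 2.0002
Δd' = d'_Condition A − d'_Condition B = 2.1807 − 2.0002 = 0.1805
Condition A has the higher sensitivity.

Δd-prime = 0.181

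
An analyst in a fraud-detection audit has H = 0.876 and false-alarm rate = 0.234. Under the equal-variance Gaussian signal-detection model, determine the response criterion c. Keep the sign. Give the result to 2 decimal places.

Φ⁻¹(0.876) = 1.1552, Φ⁻¹(0.234) = -0.7257
c = −½·[z(H) + z(FA)] = −0.5 × (1.1552 + (-0.7257)) = -0.21475
c < 0: the analyst has a liberal response bias.

c = -0.21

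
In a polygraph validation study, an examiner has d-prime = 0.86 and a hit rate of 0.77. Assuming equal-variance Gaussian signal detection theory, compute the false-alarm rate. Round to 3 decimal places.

z(hit rate) = z(0.77) = 0.7388
z(FA) = z(H) − d' = 0.7388 − 0.86 = -0.1212
false-alarm rate = Φ(-0.1212) = 0.4518

false-alarm rate = 0.452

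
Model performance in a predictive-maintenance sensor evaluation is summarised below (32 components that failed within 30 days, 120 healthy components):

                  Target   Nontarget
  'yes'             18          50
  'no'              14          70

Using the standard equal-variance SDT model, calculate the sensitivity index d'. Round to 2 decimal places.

H = 18/32 = 0.5625
FA = 50/120 = 0.4167
Φ⁻¹(H) = Φ⁻¹(0.5625) = 0.1573
Φ⁻¹(FA) = Φ⁻¹(0.4167) = -0.2103
d' = z(H) − z(FA) = 0.1573 − (-0.2103) = 0.3676

d' = 0.37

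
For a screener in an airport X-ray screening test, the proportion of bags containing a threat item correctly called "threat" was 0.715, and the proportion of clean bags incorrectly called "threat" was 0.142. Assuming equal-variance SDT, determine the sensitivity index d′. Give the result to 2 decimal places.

d′ = 1.64

z(0.715) = 0.5681, z(0.142) = -1.0714
d' = z(H) − z(FA) = 0.5681 − (-1.0714) = 1.6395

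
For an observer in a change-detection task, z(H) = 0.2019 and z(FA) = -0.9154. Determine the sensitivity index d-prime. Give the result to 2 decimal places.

d-prime = 1.12

d' = z(H) − z(FA) = 0.2019 − (-0.9154) = 1.1173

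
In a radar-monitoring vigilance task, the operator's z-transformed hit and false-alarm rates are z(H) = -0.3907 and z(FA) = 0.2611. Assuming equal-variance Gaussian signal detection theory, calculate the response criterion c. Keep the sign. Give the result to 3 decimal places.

c = −½·[z(H) + z(FA)] = −½·(-0.3907 + 0.2611) = 0.0648
c > 0: the operator has a conservative response bias.

c = 0.065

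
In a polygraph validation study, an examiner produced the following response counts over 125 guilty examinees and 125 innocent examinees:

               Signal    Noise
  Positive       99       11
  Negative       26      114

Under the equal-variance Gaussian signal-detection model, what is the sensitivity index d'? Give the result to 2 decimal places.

d' = 2.17

H = 99/125 = 0.7920
FA = 11/125 = 0.0880
z(H) = z(0.7920) = 0.813
z(FA) = z(0.0880) = -1.353
d' = z(H) − z(FA) = 0.813 − (-1.353) = 2.166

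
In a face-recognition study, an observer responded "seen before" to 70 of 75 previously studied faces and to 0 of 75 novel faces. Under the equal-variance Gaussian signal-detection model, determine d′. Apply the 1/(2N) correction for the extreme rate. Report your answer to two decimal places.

d′ = 3.98

The false-alarm rate is 0/75 = 0, so apply the 1/(2N) correction: FA → 1/(2·75) = 0.00667.
z(H) = z(0.93333) = 1.501
z(FA) = z(0.00667) = -2.475
d' = 1.501 − (-2.475) = 3.976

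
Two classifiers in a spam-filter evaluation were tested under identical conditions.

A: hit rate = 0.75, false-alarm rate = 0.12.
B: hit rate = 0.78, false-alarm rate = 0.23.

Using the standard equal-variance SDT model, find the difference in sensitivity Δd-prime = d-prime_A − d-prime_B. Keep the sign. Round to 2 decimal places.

Δd-prime = 0.34

A: z(0.75) = 0.674, z(0.12) = -1.175, d' = 1.849
B: z(0.78) = 0.772, z(0.23) = -0.739, d' = 1.511
Δd' = d'_A − d'_B = 1.849 − 1.511 = 0.338
A has the higher sensitivity.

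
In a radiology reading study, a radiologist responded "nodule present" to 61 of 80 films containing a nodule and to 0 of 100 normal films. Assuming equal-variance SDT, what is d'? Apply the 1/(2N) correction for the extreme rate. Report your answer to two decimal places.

d' = 3.29

The false-alarm rate is 0/100 = 0, so apply the 1/(2N) correction: FA → 1/(2·100) = 0.00500.
z(H) = z(0.76250) = 0.714
z(FA) = z(0.00500) = -2.576
d' = 0.714 − (-2.576) = 3.290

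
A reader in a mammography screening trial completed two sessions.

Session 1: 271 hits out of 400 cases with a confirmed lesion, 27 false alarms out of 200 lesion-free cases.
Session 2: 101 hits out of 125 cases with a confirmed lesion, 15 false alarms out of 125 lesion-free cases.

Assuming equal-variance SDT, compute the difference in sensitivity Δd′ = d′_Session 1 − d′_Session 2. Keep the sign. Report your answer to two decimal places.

Session 1: z(0.6775) = 0.461, z(0.1350) = -1.103, d' = 1.564
Session 2: z(0.8080) = 0.871, z(0.1200) = -1.175, d' = 2.046
Δd' = d'_Session 1 − d'_Session 2 = 1.564 − 2.046 = -0.482
Session 2 has the higher sensitivity.

Δd′ = -0.48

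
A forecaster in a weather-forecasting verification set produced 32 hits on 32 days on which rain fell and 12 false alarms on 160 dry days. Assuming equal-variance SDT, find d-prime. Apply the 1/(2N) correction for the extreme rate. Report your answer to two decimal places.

The hit rate is 32/32 = 1, so apply the 1/(2N) correction: H → 1 − 1/(2·32) = 0.98438.
z(H) = z(0.98438) = 2.154
z(FA) = z(0.07500) = -1.440
d' = 2.154 − (-1.440) = 3.594

d-prime = 3.59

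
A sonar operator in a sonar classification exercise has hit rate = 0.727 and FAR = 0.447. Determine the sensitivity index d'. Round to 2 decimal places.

z(H) = z(0.727) = 0.6038
z(FA) = z(0.447) = -0.1332
d' = z(H) − z(FA) = 0.6038 − (-0.1332) = 0.7370

d' = 0.74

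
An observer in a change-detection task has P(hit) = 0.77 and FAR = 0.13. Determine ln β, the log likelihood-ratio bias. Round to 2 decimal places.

z(0.77) = 0.739, z(0.13) = -1.126
ln β = −½·[z(H)² − z(FA)²] = −0.5 × (0.546 − 1.268) = 0.361

ln β = 0.36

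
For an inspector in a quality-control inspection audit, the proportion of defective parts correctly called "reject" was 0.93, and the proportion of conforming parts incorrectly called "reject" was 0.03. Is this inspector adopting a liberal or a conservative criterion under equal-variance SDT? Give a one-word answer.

z(H) = 1.476, z(FA) = -1.881
c = −½·(z(H) + z(FA)) = 0.2025
c > 0 → conservative criterion (biased toward responding “no”).

conservative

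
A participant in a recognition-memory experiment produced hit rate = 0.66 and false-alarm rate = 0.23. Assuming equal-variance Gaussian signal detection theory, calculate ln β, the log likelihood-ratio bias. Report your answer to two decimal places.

Φ⁻¹(H) = 0.412
Φ⁻¹(FA) = -0.739
ln β = −½·[z(H)² − z(FA)²] = −0.5 × (0.170 − 0.546) = 0.188

ln β = 0.19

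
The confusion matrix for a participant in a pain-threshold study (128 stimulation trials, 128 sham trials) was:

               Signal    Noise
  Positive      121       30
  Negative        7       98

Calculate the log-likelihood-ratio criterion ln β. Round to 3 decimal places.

ln β = -1.019

H = 121/128 = 0.9453
FA = 30/128 = 0.2344
z(H) = z(0.9453) = 1.6009
z(FA) = z(0.2344) = -0.7244
ln β = −½·[z(H)² − z(FA)²] = −0.5 × (2.5629 − 0.5248) = -1.01905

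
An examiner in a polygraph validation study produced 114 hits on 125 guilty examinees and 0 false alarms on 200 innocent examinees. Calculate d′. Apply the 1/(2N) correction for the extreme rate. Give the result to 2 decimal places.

d′ = 4.16

The false-alarm rate is 0/200 = 0, so apply the 1/(2N) correction: FA → 1/(2·200) = 0.00250.
z(H) = z(0.91200) = 1.353
z(FA) = z(0.00250) = -2.807
d' = 1.353 − (-2.807) = 4.160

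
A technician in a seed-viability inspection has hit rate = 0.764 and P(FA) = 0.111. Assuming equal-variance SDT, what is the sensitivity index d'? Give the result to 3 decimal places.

d' = 1.940

z(H) = z(0.764) = 0.7192
z(FA) = z(0.111) = -1.2212
d' = z(H) − z(FA) = 0.7192 − (-1.2212) = 1.9404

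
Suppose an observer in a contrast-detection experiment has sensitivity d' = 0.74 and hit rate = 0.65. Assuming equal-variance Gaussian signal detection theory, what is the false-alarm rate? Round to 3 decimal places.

z(hit rate) = z(0.65) = 0.3853
z(FA) = z(H) − d' = 0.3853 − 0.74 = -0.3547
false-alarm rate = Φ(-0.3547) = 0.3614

false-alarm rate = 0.361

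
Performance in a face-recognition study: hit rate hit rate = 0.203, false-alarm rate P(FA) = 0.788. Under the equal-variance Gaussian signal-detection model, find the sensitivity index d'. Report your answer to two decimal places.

d' = -1.63

z(H) = z(0.203) = -0.8310
z(FA) = z(0.788) = 0.7995
d' = z(H) − z(FA) = -0.8310 − 0.7995 = -1.6305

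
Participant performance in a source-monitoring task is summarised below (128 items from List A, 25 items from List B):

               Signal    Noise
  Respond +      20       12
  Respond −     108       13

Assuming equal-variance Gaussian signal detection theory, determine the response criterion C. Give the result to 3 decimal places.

H = 20/128 = 0.1562
FA = 12/25 = 0.4800
z(H) = z(0.1562) = -1.0102
z(FA) = z(0.4800) = -0.0502
c = −½·[z(H) + z(FA)] = −0.5 × (-1.0102 + (-0.0502)) = 0.5302
c > 0: the participant has a conservative response bias.

C = 0.530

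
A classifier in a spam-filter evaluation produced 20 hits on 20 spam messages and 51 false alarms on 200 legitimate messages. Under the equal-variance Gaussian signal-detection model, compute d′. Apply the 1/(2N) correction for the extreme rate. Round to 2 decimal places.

d′ = 2.62

The hit rate is 20/20 = 1, so apply the 1/(2N) correction: H → 1 − 1/(2·20) = 0.97500.
z(H) = z(0.97500) = 1.960
z(FA) = z(0.25500) = -0.659
d' = 1.960 − (-0.659) = 2.619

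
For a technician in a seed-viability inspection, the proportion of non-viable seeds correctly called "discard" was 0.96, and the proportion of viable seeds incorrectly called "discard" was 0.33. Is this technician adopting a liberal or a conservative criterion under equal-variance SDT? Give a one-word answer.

z(H) = 1.751, z(FA) = -0.440
c = −½·(z(H) + z(FA)) = -0.6555
c < 0 → liberal criterion (biased toward responding “yes”).

liberal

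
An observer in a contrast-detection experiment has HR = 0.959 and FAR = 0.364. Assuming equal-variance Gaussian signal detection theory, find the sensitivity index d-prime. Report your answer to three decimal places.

z(0.959) = 1.7392, z(0.364) = -0.3478
d' = z(H) − z(FA) = 1.7392 − (-0.3478) = 2.0870

d-prime = 2.087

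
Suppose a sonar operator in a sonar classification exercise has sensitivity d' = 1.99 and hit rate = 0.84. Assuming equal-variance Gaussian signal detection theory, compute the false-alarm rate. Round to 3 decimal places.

false-alarm rate = 0.160

z(hit rate) = z(0.84) = 0.9945
z(FA) = z(H) − d' = 0.9945 − 1.99 = -0.9955
false-alarm rate = Φ(-0.9955) = 0.1597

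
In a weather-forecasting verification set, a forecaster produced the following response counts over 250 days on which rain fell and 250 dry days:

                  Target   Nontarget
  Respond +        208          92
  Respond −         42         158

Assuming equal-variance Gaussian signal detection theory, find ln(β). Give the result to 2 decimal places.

H = 208/250 = 0.8320
FA = 92/250 = 0.3680
Φ⁻¹(H) = Φ⁻¹(0.8320) = 0.962
Φ⁻¹(FA) = Φ⁻¹(0.3680) = -0.337
ln β = −½·[z(H)² − z(FA)²] = −0.5 × (0.925 − 0.114) = -0.4055

ln β = -0.41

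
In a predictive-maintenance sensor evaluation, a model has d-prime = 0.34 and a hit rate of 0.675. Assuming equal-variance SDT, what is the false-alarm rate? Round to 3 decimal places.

z(hit rate) = z(0.675) = 0.4538
z(FA) = z(H) − d' = 0.4538 − 0.34 = 0.1138
false-alarm rate = Φ(0.1138) = 0.5453

false-alarm rate = 0.545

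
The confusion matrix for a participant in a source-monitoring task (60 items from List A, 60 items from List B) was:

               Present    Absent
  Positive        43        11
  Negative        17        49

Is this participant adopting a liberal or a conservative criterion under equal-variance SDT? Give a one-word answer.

z(H) = 0.573, z(FA) = -0.903
c = −½·(z(H) + z(FA)) = 0.165
c > 0 → conservative criterion (biased toward responding “no”).

conservative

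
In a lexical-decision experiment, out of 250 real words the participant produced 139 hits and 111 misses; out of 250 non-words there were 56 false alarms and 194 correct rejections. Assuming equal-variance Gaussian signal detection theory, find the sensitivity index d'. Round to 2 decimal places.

H = 139/250 = 0.5560
FA = 56/250 = 0.2240
z(H) = 0.1408
z(FA) = -0.7588
d' = z(H) − z(FA) = 0.1408 − (-0.7588) = 0.8996

d' = 0.90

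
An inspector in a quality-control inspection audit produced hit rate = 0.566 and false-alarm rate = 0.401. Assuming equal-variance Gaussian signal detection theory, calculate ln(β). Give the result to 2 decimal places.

z(H) = 0.166
z(FA) = -0.251
ln β = −½·[z(H)² − z(FA)²] = −0.5 × (0.028 − 0.063) = 0.0175

ln β = 0.02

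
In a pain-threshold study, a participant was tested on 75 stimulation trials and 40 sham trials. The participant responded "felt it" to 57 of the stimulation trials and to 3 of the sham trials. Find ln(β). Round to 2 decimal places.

ln β = 0.79

H = 57/75 = 0.7600
FA = 3/40 = 0.0750
z(H) = z(0.7600) = 0.706
z(FA) = z(0.0750) = -1.440
ln β = −½·[z(H)² − z(FA)²] = −0.5 × (0.498 − 2.074) = 0.788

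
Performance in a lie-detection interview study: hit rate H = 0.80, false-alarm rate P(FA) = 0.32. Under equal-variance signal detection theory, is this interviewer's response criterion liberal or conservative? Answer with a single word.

liberal

z(H) = 0.842, z(FA) = -0.468
c = −½·(z(H) + z(FA)) = -0.187
c < 0 → liberal criterion (biased toward responding “yes”).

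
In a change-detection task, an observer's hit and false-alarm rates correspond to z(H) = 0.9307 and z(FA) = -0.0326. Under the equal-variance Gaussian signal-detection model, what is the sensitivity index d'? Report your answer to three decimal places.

d' = z(H) − z(FA) = 0.9307 − (-0.0326) = 0.9633

d' = 0.963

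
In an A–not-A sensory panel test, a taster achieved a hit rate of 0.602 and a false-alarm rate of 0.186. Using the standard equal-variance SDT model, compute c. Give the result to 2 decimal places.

c = 0.32

z(0.602) = 0.259, z(0.186) = -0.893
c = −½·[z(H) + z(FA)] = −0.5 × (0.259 + (-0.893)) = 0.317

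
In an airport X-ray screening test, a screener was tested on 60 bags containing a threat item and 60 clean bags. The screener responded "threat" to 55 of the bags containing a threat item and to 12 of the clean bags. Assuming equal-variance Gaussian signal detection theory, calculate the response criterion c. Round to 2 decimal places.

c = -0.27

H = 55/60 = 0.9167
FA = 12/60 = 0.2000
z(0.9167) = 1.383, z(0.2000) = -0.842
c = −½·[z(H) + z(FA)] = −0.5 × (1.383 + (-0.842)) = -0.2705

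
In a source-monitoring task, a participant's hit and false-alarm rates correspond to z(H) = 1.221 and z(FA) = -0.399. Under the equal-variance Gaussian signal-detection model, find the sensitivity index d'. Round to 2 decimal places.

d' = 1.62

d' = z(H) − z(FA) = 1.221 − (-0.399) = 1.620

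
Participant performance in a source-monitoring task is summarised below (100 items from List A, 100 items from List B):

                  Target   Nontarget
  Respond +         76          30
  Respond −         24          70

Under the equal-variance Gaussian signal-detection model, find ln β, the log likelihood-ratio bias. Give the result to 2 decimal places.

ln β = -0.11

H = 76/100 = 0.7600
FA = 30/100 = 0.3000
z(H) = z(0.7600) = 0.706
z(FA) = z(0.3000) = -0.524
ln β = −½·[z(H)² − z(FA)²] = −0.5 × (0.498 − 0.275) = -0.1115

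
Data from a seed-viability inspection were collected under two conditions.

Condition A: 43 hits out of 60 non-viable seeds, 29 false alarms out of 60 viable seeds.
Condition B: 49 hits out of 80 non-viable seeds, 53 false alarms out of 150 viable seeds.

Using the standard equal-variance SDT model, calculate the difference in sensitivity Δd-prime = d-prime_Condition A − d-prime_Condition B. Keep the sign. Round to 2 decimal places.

Condition A: z(0.7167) = 0.573, z(0.4833) = -0.042, d' = 0.615
Condition B: z(0.6125) = 0.286, z(0.3533) = -0.376, d' = 0.662
Δd' = d'_Condition A − d'_Condition B = 0.615 − 0.662 = -0.047
Condition B has the higher sensitivity.

Δd-prime = -0.05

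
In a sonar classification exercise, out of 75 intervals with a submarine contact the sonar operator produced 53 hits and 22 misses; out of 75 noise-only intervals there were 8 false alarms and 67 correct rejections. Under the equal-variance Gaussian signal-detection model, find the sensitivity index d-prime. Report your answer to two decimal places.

H = 53/75 = 0.7067
FA = 8/75 = 0.1067
z(H) = z(0.7067) = 0.5438
z(FA) = z(0.1067) = -1.2443
d' = z(H) − z(FA) = 0.5438 − (-1.2443) = 1.7881

d-prime = 1.79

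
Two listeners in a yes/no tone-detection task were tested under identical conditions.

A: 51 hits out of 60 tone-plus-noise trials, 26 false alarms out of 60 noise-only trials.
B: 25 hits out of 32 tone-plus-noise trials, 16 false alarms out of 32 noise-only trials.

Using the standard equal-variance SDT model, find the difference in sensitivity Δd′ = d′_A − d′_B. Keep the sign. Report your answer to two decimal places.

Δd′ = 0.43

A: z(0.8500) = 1.036, z(0.4333) = -0.168, d' = 1.204
B: z(0.7812) = 0.776, z(0.5000) = 0.000, d' = 0.776
Δd' = d'_A − d'_B = 1.204 − 0.776 = 0.428
A has the higher sensitivity.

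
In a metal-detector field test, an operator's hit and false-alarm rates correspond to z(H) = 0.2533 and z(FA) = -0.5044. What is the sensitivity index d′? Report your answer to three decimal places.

d′ = 0.758

d' = z(H) − z(FA) = 0.2533 − (-0.5044) = 0.7577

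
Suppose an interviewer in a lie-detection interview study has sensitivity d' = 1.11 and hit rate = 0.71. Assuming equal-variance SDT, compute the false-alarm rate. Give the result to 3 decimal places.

false-alarm rate = 0.289

z(hit rate) = z(0.71) = 0.5534
z(FA) = z(H) − d' = 0.5534 − 1.11 = -0.5566
false-alarm rate = Φ(-0.5566) = 0.2889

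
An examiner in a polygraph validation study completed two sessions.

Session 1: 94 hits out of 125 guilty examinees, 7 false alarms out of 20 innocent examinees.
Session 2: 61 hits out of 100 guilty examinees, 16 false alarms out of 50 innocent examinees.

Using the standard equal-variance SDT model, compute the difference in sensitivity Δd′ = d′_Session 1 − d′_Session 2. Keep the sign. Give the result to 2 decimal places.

Session 1: z(0.7520) = 0.681, z(0.3500) = -0.385, d' = 1.066
Session 2: z(0.6100) = 0.279, z(0.3200) = -0.468, d' = 0.747
Δd' = d'_Session 1 − d'_Session 2 = 1.066 − 0.747 = 0.319
Session 1 has the higher sensitivity.

Δd′ = 0.32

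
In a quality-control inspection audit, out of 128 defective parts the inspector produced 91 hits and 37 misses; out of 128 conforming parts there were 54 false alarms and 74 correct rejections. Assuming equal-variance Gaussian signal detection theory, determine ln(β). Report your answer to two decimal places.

ln β = -0.14

H = 91/128 = 0.7109
FA = 54/128 = 0.4219
z(H) = 0.556
z(FA) = -0.197
ln β = −½·[z(H)² − z(FA)²] = −0.5 × (0.309 − 0.039) = -0.135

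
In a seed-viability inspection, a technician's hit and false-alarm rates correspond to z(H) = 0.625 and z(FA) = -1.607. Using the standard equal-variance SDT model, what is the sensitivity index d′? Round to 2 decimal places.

d′ = 2.23

d' = z(H) − z(FA) = 0.625 − (-1.607) = 2.232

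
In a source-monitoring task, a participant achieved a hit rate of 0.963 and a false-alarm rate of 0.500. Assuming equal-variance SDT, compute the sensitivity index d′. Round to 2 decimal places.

d′ = 1.79

z(0.963) = 1.787, z(0.500) = 0.000
d' = z(H) − z(FA) = 1.787 − 0.000 = 1.787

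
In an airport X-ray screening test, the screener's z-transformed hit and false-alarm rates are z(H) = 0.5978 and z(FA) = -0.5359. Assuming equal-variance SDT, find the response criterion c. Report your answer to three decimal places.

c = -0.031

c = −½·[z(H) + z(FA)] = −½·(0.5978 + (-0.5359)) = -0.03095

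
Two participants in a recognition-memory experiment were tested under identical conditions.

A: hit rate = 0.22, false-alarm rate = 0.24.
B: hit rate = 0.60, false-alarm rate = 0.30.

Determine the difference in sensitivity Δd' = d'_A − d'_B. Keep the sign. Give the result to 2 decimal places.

Δd' = -0.84

A: z(0.22) = -0.772, z(0.24) = -0.706, d' = -0.066
B: z(0.60) = 0.253, z(0.30) = -0.524, d' = 0.777
Δd' = d'_A − d'_B = -0.066 − 0.777 = -0.843
B has the higher sensitivity.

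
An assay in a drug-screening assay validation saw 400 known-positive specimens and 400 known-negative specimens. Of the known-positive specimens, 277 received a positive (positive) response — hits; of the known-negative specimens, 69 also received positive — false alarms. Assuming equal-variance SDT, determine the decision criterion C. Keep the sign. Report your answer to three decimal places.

C = 0.221

H = 277/400 = 0.6925
FA = 69/400 = 0.1725
z(H) = z(0.6925) = 0.5029
z(FA) = z(0.1725) = -0.9443
c = −½·[z(H) + z(FA)] = −0.5 × (0.5029 + (-0.9443)) = 0.2207
c > 0: the assay has a conservative response bias.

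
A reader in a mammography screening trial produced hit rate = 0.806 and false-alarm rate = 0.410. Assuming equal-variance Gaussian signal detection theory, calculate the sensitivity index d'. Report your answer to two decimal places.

d' = 1.09

Φ⁻¹(H) = Φ⁻¹(0.806) = 0.863
Φ⁻¹(FA) = Φ⁻¹(0.410) = -0.228
d' = z(H) − z(FA) = 0.863 − (-0.228) = 1.091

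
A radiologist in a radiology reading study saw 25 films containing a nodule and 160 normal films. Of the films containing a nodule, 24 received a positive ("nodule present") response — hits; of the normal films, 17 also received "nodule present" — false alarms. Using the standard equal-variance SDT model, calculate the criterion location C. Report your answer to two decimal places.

C = -0.25

H = 24/25 = 0.9600
FA = 17/160 = 0.1062
z(H) = z(0.9600) = 1.7507
z(FA) = z(0.1062) = -1.2470
c = −½·[z(H) + z(FA)] = −0.5 × (1.7507 + (-1.2470)) = -0.25185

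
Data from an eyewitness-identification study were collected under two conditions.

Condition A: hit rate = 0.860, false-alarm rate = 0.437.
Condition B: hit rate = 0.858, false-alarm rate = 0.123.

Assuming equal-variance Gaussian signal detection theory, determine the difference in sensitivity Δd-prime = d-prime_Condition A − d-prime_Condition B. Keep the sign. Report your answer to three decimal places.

Condition A: z(0.860) = 1.0803, z(0.437) = -0.1586, d' = 1.2389
Condition B: z(0.858) = 1.0714, z(0.123) = -1.1601, d' = 2.2315
Δd' = d'_Condition A − d'_Condition B = 1.2389 − 2.2315 = -0.9926
Condition B has the higher sensitivity.

Δd-prime = -0.993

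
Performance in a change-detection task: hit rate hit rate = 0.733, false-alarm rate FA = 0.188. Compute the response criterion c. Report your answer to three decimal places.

z(H) = z(0.733) = 0.6219
z(FA) = z(0.188) = -0.8853
c = −½·[z(H) + z(FA)] = −0.5 × (0.6219 + (-0.8853)) = 0.1317

c = 0.132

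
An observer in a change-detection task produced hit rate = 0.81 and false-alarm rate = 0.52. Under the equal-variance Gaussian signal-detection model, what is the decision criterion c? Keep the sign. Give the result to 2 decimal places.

c = -0.46

Φ⁻¹(H) = Φ⁻¹(0.81) = 0.8779
Φ⁻¹(FA) = Φ⁻¹(0.52) = 0.0502
c = −½·[z(H) + z(FA)] = −0.5 × (0.8779 + 0.0502) = -0.46405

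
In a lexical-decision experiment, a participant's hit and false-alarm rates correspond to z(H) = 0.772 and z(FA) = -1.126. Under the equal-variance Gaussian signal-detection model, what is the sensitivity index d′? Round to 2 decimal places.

d' = z(H) − z(FA) = 0.772 − (-1.126) = 1.898

d′ = 1.90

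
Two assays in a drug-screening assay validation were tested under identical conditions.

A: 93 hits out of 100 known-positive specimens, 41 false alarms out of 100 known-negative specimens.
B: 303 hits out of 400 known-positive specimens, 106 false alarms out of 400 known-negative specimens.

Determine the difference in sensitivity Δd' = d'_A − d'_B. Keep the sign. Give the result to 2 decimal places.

Δd' = 0.38

A: z(0.9300) = 1.476, z(0.4100) = -0.228, d' = 1.704
B: z(0.7575) = 0.698, z(0.2650) = -0.628, d' = 1.326
Δd' = d'_A − d'_B = 1.704 − 1.326 = 0.378
A has the higher sensitivity.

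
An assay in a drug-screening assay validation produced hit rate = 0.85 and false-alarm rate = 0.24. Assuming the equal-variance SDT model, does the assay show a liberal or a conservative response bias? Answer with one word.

z(H) = 1.036, z(FA) = -0.706
c = −½·(z(H) + z(FA)) = -0.165
c < 0 → liberal criterion (biased toward responding “yes”).

liberal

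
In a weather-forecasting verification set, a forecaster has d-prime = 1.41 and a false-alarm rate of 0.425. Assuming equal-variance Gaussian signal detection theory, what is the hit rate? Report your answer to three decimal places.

z(false-alarm rate) = z(0.425) = -0.1891
z(H) = z(FA) + d' = -0.1891 + 1.41 = 1.2209
hit rate = Φ(1.2209) = 0.8889

hit rate = 0.889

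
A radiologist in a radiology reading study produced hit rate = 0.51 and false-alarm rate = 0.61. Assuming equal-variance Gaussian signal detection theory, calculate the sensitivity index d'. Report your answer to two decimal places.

z(H) = z(0.51) = 0.025
z(FA) = z(0.61) = 0.279
d' = z(H) − z(FA) = 0.025 − 0.279 = -0.254

d' = -0.25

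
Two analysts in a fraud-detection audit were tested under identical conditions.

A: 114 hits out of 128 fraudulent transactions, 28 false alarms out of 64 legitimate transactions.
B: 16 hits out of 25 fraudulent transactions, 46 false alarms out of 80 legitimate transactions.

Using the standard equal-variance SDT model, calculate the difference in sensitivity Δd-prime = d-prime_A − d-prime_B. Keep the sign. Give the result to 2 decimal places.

A: z(0.8906) = 1.230, z(0.4375) = -0.157, d' = 1.387
B: z(0.6400) = 0.358, z(0.5750) = 0.189, d' = 0.169
Δd' = d'_A − d'_B = 1.387 − 0.169 = 1.218
A has the higher sensitivity.

Δd-prime = 1.22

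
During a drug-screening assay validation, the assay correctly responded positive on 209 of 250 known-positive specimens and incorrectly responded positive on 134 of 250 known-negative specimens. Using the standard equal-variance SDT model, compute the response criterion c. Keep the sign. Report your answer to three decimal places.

H = 209/250 = 0.8360
FA = 134/250 = 0.5360
z(H) = z(0.8360) = 0.9782
z(FA) = z(0.5360) = 0.0904
c = −½·[z(H) + z(FA)] = −0.5 × (0.9782 + 0.0904) = -0.5343
c < 0: the assay has a liberal response bias.

c = -0.534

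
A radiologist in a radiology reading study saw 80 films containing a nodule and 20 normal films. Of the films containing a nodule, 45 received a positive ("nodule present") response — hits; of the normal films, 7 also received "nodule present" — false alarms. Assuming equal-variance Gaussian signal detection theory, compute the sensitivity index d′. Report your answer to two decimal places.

H = 45/80 = 0.5625
FA = 7/20 = 0.3500
z(H) = z(0.5625) = 0.1573
z(FA) = z(0.3500) = -0.3853
d' = z(H) − z(FA) = 0.1573 − (-0.3853) = 0.5426

d′ = 0.54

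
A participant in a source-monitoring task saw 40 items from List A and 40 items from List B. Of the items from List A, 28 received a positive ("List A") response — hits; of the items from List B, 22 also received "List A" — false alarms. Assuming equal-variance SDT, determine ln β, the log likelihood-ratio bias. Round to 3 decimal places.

ln β = -0.130

H = 28/40 = 0.7000
FA = 22/40 = 0.5500
Φ⁻¹(0.7000) = 0.5244, Φ⁻¹(0.5500) = 0.1257
ln β = −½·[z(H)² − z(FA)²] = −0.5 × (0.2750 − 0.0158) = -0.1296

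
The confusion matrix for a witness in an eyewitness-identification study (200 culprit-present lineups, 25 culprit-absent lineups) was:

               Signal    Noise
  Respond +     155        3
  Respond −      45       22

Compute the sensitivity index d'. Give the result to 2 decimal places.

H = 155/200 = 0.7750
FA = 3/25 = 0.1200
z(H) = z(0.7750) = 0.7554
z(FA) = z(0.1200) = -1.1750
d' = z(H) − z(FA) = 0.7554 − (-1.1750) = 1.9304

d' = 1.93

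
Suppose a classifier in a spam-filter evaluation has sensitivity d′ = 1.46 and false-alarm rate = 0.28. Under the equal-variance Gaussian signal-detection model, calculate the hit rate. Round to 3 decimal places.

hit rate = 0.810

z(false-alarm rate) = z(0.28) = -0.5828
z(H) = z(FA) + d' = -0.5828 + 1.46 = 0.8772
hit rate = Φ(0.8772) = 0.8098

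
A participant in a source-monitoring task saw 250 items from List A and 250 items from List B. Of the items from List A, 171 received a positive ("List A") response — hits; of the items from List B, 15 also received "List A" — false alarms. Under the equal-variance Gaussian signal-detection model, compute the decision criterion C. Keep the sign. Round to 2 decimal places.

C = 0.54

H = 171/250 = 0.6840
FA = 15/250 = 0.0600
Φ⁻¹(H) = Φ⁻¹(0.6840) = 0.4789
Φ⁻¹(FA) = Φ⁻¹(0.0600) = -1.5548
c = −½·[z(H) + z(FA)] = −0.5 × (0.4789 + (-1.5548)) = 0.53795
c > 0: the participant has a conservative response bias.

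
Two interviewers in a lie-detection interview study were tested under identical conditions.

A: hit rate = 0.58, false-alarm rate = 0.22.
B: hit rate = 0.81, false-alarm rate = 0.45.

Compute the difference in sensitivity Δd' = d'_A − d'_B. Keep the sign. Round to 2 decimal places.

Δd' = -0.03

A: z(0.58) = 0.202, z(0.22) = -0.772, d' = 0.974
B: z(0.81) = 0.878, z(0.45) = -0.126, d' = 1.004
Δd' = d'_A − d'_B = 0.974 − 1.004 = -0.030
B has the higher sensitivity.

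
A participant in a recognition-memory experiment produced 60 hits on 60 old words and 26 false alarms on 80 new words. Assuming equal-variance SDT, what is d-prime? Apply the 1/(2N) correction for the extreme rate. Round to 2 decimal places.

The hit rate is 60/60 = 1, so apply the 1/(2N) correction: H → 1 − 1/(2·60) = 0.99167.
z(H) = z(0.99167) = 2.394
z(FA) = z(0.32500) = -0.454
d' = 2.394 − (-0.454) = 2.848

d-prime = 2.85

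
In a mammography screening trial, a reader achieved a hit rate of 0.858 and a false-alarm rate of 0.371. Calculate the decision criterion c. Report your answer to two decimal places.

z(0.858) = 1.0714, z(0.371) = -0.3292
c = −½·[z(H) + z(FA)] = −0.5 × (1.0714 + (-0.3292)) = -0.3711
c < 0: the reader has a liberal response bias.

c = -0.37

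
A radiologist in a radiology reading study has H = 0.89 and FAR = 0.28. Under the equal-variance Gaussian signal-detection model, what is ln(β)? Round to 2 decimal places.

ln β = -0.58

z(H) = 1.227
z(FA) = -0.583
ln β = −½·[z(H)² − z(FA)²] = −0.5 × (1.506 − 0.340) = -0.583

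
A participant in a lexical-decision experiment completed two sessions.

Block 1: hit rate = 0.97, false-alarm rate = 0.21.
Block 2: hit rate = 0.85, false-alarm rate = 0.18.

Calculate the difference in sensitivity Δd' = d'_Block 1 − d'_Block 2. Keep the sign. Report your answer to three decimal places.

Δd' = 0.735

Block 1: z(0.97) = 1.8808, z(0.21) = -0.8064, d' = 2.6872
Block 2: z(0.85) = 1.0364, z(0.18) = -0.9154, d' = 1.9518
Δd' = d'_Block 1 − d'_Block 2 = 2.6872 − 1.9518 = 0.7354
Block 1 has the higher sensitivity.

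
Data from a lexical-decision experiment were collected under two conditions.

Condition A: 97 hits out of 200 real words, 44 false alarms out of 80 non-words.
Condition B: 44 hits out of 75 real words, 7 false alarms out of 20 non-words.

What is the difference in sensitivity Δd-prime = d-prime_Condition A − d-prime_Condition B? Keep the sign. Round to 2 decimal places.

Δd-prime = -0.77

Condition A: z(0.4850) = -0.038, z(0.5500) = 0.126, d' = -0.164
Condition B: z(0.5867) = 0.219, z(0.3500) = -0.385, d' = 0.604
Δd' = d'_Condition A − d'_Condition B = -0.164 − 0.604 = -0.768
Condition B has the higher sensitivity.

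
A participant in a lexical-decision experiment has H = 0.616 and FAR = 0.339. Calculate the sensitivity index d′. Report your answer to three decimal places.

d′ = 0.710

z(0.616) = 0.2950, z(0.339) = -0.4152
d' = z(H) − z(FA) = 0.2950 − (-0.4152) = 0.7102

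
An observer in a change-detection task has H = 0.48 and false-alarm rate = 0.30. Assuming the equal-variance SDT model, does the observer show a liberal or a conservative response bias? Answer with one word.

conservative

z(H) = -0.050, z(FA) = -0.524
c = −½·(z(H) + z(FA)) = 0.287
c > 0 → conservative criterion (biased toward responding “no”).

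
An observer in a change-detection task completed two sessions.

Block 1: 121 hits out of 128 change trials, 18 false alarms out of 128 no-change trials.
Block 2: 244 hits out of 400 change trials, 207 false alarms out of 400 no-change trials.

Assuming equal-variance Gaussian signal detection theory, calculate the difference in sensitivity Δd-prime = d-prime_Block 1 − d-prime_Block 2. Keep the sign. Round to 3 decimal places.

Block 1: z(0.9453) = 1.6009, z(0.1406) = -1.0776, d' = 2.6785
Block 2: z(0.6100) = 0.2793, z(0.5175) = 0.0439, d' = 0.2354
Δd' = d'_Block 1 − d'_Block 2 = 2.6785 − 0.2354 = 2.4431
Block 1 has the higher sensitivity.

Δd-prime = 2.443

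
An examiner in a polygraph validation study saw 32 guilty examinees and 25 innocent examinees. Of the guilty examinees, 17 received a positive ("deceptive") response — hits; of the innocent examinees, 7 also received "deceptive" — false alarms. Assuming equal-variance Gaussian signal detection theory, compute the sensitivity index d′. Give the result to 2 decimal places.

H = 17/32 = 0.5312
FA = 7/25 = 0.2800
Φ⁻¹(0.5312) = 0.0783, Φ⁻¹(0.2800) = -0.5828
d' = z(H) − z(FA) = 0.0783 − (-0.5828) = 0.6611

d′ = 0.66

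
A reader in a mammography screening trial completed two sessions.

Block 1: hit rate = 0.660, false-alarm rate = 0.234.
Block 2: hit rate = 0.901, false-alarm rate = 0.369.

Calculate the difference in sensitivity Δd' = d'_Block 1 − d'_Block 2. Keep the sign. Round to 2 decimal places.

Δd' = -0.48

Block 1: z(0.660) = 0.412, z(0.234) = -0.726, d' = 1.138
Block 2: z(0.901) = 1.287, z(0.369) = -0.335, d' = 1.622
Δd' = d'_Block 1 − d'_Block 2 = 1.138 − 1.622 = -0.484
Block 2 has the higher sensitivity.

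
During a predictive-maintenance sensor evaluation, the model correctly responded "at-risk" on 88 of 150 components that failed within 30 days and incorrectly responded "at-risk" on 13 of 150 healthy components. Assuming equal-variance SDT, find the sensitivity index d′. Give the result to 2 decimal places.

d′ = 1.58

H = 88/150 = 0.5867
FA = 13/150 = 0.0867
Φ⁻¹(0.5867) = 0.219, Φ⁻¹(0.0867) = -1.361
d' = z(H) − z(FA) = 0.219 − (-1.361) = 1.580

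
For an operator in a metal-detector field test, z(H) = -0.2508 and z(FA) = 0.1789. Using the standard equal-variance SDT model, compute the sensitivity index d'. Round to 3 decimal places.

d' = -0.430

d' = z(H) − z(FA) = -0.2508 − 0.1789 = -0.4297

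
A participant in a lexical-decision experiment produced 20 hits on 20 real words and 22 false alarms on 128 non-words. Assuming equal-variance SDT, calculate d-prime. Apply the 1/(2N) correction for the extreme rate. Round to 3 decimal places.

d-prime = 2.907

The hit rate is 20/20 = 1, so apply the 1/(2N) correction: H → 1 − 1/(2·20) = 0.97500.
z(H) = z(0.97500) = 1.9600
z(FA) = z(0.17188) = -0.9468
d' = 1.9600 − (-0.9468) = 2.9068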